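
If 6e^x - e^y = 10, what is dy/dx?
Take d/dx of both sides. Since y is implicitly a function of x, the chain rule attaches a y' = dy/dx factor whenever we differentiate through y.

Set F(x, y) = (left side) − (right side), so the curve is F = 0. Differentiating each term of F:
  d/dx[6e^(x)] = 6e^(x)
  d/dx[-e^(y)] = -y'·e^(y)
  d/dx[-10] = 0

Collecting, the y'-free part is the partial derivative in x and the y' coefficient is the partial derivative in y:
  ∂F/∂x = 6e^(x)
  ∂F/∂y = -e^(y)

so d/dx[F(x, y(x))] = ∂F/∂x + (∂F/∂y)·y' = 0. Rearranging,
  dy/dx = -(∂F/∂x)/(∂F/∂y) = -(6e^(x))/(-e^(y)) = 6e^(x - y)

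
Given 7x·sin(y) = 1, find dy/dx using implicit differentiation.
Differentiate both sides with respect to x, treating y as y(x). By the chain rule, any term containing y contributes a factor of y' = dy/dx when we differentiate it.

Move every term to one side and write the relation as F(x, y) = 0. Term by term,
  d/dx[7x·sin(y)] = 7x·y'·cos(y) + 7sin(y)
  d/dx[-1] = 0

The pieces without y' make up ∂F/∂x and the coefficient of y' is ∂F/∂y:
  ∂F/∂x = 7sin(y),
  ∂F/∂y = 7x·cos(y).

Since d/dx[F] = ∂F/∂x + (∂F/∂y)·y' = 0, solve for y':
  (∂F/∂y)·y' = -∂F/∂x
  dy/dx = -(∂F/∂x)/(∂F/∂y) = -(7sin(y))/(7x·cos(y)) = -tan(y)/x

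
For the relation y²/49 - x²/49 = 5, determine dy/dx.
Differentiate both sides with respect to x, treating y as y(x). By the chain rule, any term containing y contributes a factor of y' = dy/dx when we differentiate it.

Move every term to one side and write the relation as F(x, y) = 0. Term by term,
  d/dx[-x^2/49] = -2x/49
  d/dx[y^2/49] = 2y·y'/49
  d/dx[-5] = 0

The pieces without y' make up ∂F/∂x and the coefficient of y' is ∂F/∂y:
  ∂F/∂x = -2x/49,
  ∂F/∂y = 2y/49.

Since d/dx[F] = ∂F/∂x + (∂F/∂y)·y' = 0, solve for y':
  (∂F/∂y)·y' = -∂F/∂x
  dy/dx = -(∂F/∂x)/(∂F/∂y) = -(-2x/49)/(2y/49) = x/y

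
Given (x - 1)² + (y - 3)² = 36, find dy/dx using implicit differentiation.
Differentiate both sides with respect to x, treating y as y(x). By the chain rule, any term containing y contributes a factor of y' = dy/dx when we differentiate it.

Move every term to one side and write the relation as F(x, y) = 0. Term by term,
  d/dx[(x - 1)^2] = 2x - 2
  d/dx[(y - 3)^2] = 2·y'(y - 3)
  d/dx[-36] = 0

The pieces without y' make up ∂F/∂x and the coefficient of y' is ∂F/∂y:
  ∂F/∂x = 2x - 2,
  ∂F/∂y = 2y - 6.

Since d/dx[F] = ∂F/∂x + (∂F/∂y)·y' = 0, solve for y':
  (∂F/∂y)·y' = -∂F/∂x
  dy/dx = -(∂F/∂x)/(∂F/∂y) = -(2x - 2)/(2y - 6) = (1 - x)/(y - 3)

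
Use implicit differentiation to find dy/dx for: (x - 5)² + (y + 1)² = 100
Differentiate the relation implicitly: treat y = y(x) and apply the chain rule, so every y-derivative picks up a y' = dy/dx factor.

With everything moved to the left-hand side, differentiate term by term:
  d/dx[(x - 5)^2] = 2x - 10
  d/dx[(y + 1)^2] = 2·y'(y + 1)
  d/dx[-100] = 0

Separating the contributions that come from x directly and those that come through y:
  without y':      2x - 10
  multiplying y':  2y + 2

so (2x - 10) + (2y + 2)·y' = 0, and therefore
  dy/dx = -(2x - 10)/(2y + 2) = (5 - x)/(y + 1)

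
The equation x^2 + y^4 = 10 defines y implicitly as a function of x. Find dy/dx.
Apply d/dx to both sides, remembering that y depends on x. Each occurrence of y therefore brings in a y' = dy/dx via the chain rule.

With F(x, y) equal to the left-hand side minus the right, differentiate F term by term:
  d/dx[x^2] = 2x
  d/dx[y^4] = 4y^3·y'
  d/dx[-10] = 0
Adding these up, d/dx[F] = 0 becomes
  (2x) + (4y^3)·y' = 0,
so isolating y',
  dy/dx = -(2x)/(4y^3) = -x/(2y^3)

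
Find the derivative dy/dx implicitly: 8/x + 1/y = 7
Differentiate the relation implicitly: treat y = y(x) and apply the chain rule, so every y-derivative picks up a y' = dy/dx factor.

With everything moved to the left-hand side, differentiate term by term:
  d/dx[1/y] = -y'/y^2
  d/dx[8/x] = -8/x^2
  d/dx[-7] = 0

Separating the contributions that come from x directly and those that come through y:
  without y':      -8/x^2
  multiplying y':  -1/y^2

so (-8/x^2) + (-1/y^2)·y' = 0, and therefore
  dy/dx = -(-8/x^2)/(-1/y^2) = -8y^2/x^2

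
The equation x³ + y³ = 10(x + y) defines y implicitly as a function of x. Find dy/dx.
Apply d/dx to both sides, remembering that y depends on x. Each occurrence of y therefore brings in a y' = dy/dx via the chain rule.

With F(x, y) equal to the left-hand side minus the right, differentiate F term by term:
  d/dx[x^3] = 3x^2
  d/dx[-10x] = -10
  d/dx[y^3] = 3y^2·y'
  d/dx[-10y] = -10·y'
Adding these up, d/dx[F] = 0 becomes
  (3x^2 - 10) + (3y^2 - 10)·y' = 0,
so isolating y',
  dy/dx = -(3x^2 - 10)/(3y^2 - 10) = (10 - 3x^2)/(3y^2 - 10)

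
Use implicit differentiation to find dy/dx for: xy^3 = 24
Differentiate both sides with respect to x, treating y as y(x). By the chain rule, any term containing y contributes a factor of y' = dy/dx when we differentiate it.

Move every term to one side and write the relation as F(x, y) = 0. Term by term,
  d/dx[xy^3] = 3xy^2·y' + y^3
  d/dx[-24] = 0

The pieces without y' make up ∂F/∂x and the coefficient of y' is ∂F/∂y:
  ∂F/∂x = y^3,
  ∂F/∂y = 3xy^2.

Since d/dx[F] = ∂F/∂x + (∂F/∂y)·y' = 0, solve for y':
  (∂F/∂y)·y' = -∂F/∂x
  dy/dx = -(∂F/∂x)/(∂F/∂y) = -(y^3)/(3xy^2) = -y/(3x)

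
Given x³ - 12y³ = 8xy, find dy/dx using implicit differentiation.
Take d/dx of both sides. Since y is implicitly a function of x, the chain rule attaches a y' = dy/dx factor whenever we differentiate through y.

Set F(x, y) = (left side) − (right side), so the curve is F = 0. Differentiating each term of F:
  d/dx[x^3] = 3x^2
  d/dx[-8xy] = -8x·y' - 8y
  d/dx[-12y^3] = -36y^2·y'

Collecting, the y'-free part is the partial derivative in x and the y' coefficient is the partial derivative in y:
  ∂F/∂x = 3x^2 - 8y
  ∂F/∂y = -8x - 36y^2

so d/dx[F(x, y(x))] = ∂F/∂x + (∂F/∂y)·y' = 0. Rearranging,
  dy/dx = -(∂F/∂x)/(∂F/∂y) = -(3x^2 - 8y)/(-8x - 36y^2) = (3x^2 - 8y)/(4(2x + 9y^2))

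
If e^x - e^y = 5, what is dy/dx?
Take d/dx of both sides. Since y is implicitly a function of x, the chain rule attaches a y' = dy/dx factor whenever we differentiate through y.

Set F(x, y) = (left side) − (right side), so the curve is F = 0. Differentiating each term of F:
  d/dx[e^(x)] = e^(x)
  d/dx[-e^(y)] = -y'·e^(y)
  d/dx[-5] = 0

Collecting, the y'-free part is the partial derivative in x and the y' coefficient is the partial derivative in y:
  ∂F/∂x = e^(x)
  ∂F/∂y = -e^(y)

so d/dx[F(x, y(x))] = ∂F/∂x + (∂F/∂y)·y' = 0. Rearranging,
  dy/dx = -(∂F/∂x)/(∂F/∂y) = -(e^(x))/(-e^(y)) = e^(x - y)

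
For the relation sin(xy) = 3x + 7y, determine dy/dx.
Differentiate the relation implicitly: treat y = y(x) and apply the chain rule, so every y-derivative picks up a y' = dy/dx factor.

With everything moved to the left-hand side, differentiate term by term:
  d/dx[-3x] = -3
  d/dx[-7y] = -7·y'
  d/dx[sin(xy)] = (x·y' + y)·cos(xy)

Separating the contributions that come from x directly and those that come through y:
  without y':      y·cos(xy) - 3
  multiplying y':  x·cos(xy) - 7

so (y·cos(xy) - 3) + (x·cos(xy) - 7)·y' = 0, and therefore
  dy/dx = -(y·cos(xy) - 3)/(x·cos(xy) - 7) = (-y·cos(xy) + 3)/(x·cos(xy) - 7)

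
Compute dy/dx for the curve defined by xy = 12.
Take d/dx of both sides. Since y is implicitly a function of x, the chain rule attaches a y' = dy/dx factor whenever we differentiate through y.

Set F(x, y) = (left side) − (right side), so the curve is F = 0. Differentiating each term of F:
  d/dx[xy] = x·y' + y
  d/dx[-12] = 0

Collecting, the y'-free part is the partial derivative in x and the y' coefficient is the partial derivative in y:
  ∂F/∂x = y
  ∂F/∂y = x

so d/dx[F(x, y(x))] = ∂F/∂x + (∂F/∂y)·y' = 0. Rearranging,
  dy/dx = -(∂F/∂x)/(∂F/∂y) = -(y)/(x) = -y/x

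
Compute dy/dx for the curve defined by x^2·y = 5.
Differentiate the relation implicitly: treat y = y(x) and apply the chain rule, so every y-derivative picks up a y' = dy/dx factor.

With everything moved to the left-hand side, differentiate term by term:
  d/dx[x^2y] = x^2·y' + 2xy
  d/dx[-5] = 0

Separating the contributions that come from x directly and those that come through y:
  without y':      2xy
  multiplying y':  x^2

so (2xy) + (x^2)·y' = 0, and therefore
  dy/dx = -(2xy)/(x^2) = -2y/x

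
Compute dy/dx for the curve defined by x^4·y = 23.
Differentiate both sides with respect to x, treating y as y(x). By the chain rule, any term containing y contributes a factor of y' = dy/dx when we differentiate it.

Move every term to one side and write the relation as F(x, y) = 0. Term by term,
  d/dx[x^4y] = x^4·y' + 4x^3y
  d/dx[-23] = 0

The pieces without y' make up ∂F/∂x and the coefficient of y' is ∂F/∂y:
  ∂F/∂x = 4x^3y,
  ∂F/∂y = x^4.

Since d/dx[F] = ∂F/∂x + (∂F/∂y)·y' = 0, solve for y':
  (∂F/∂y)·y' = -∂F/∂x
  dy/dx = -(∂F/∂x)/(∂F/∂y) = -(4x^3y)/(x^4) = -4y/x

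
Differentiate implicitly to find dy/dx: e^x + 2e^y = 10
Differentiate the relation implicitly: treat y = y(x) and apply the chain rule, so every y-derivative picks up a y' = dy/dx factor.

With everything moved to the left-hand side, differentiate term by term:
  d/dx[e^(x)] = e^(x)
  d/dx[2e^(y)] = 2·y'·e^(y)
  d/dx[-10] = 0

Separating the contributions that come from x directly and those that come through y:
  without y':      e^(x)
  multiplying y':  2e^(y)

so (e^(x)) + (2e^(y))·y' = 0, and therefore
  dy/dx = -(e^(x))/(2e^(y)) = -e^(x - y)/2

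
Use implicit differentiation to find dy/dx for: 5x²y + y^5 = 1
Differentiate both sides with respect to x, treating y as y(x). By the chain rule, any term containing y contributes a factor of y' = dy/dx when we differentiate it.

Move every term to one side and write the relation as F(x, y) = 0. Term by term,
  d/dx[5x^2y] = 5x^2·y' + 10xy
  d/dx[y^5] = 5y^4·y'
  d/dx[-1] = 0

The pieces without y' make up ∂F/∂x and the coefficient of y' is ∂F/∂y:
  ∂F/∂x = 10xy,
  ∂F/∂y = 5x^2 + 5y^4.

Since d/dx[F] = ∂F/∂x + (∂F/∂y)·y' = 0, solve for y':
  (∂F/∂y)·y' = -∂F/∂x
  dy/dx = -(∂F/∂x)/(∂F/∂y) = -(10xy)/(5x^2 + 5y^4) = -2xy/(x^2 + y^4)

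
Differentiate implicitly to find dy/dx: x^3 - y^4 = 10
Apply d/dx to both sides, remembering that y depends on x. Each occurrence of y therefore brings in a y' = dy/dx via the chain rule.

With F(x, y) equal to the left-hand side minus the right, differentiate F term by term:
  d/dx[x^3] = 3x^2
  d/dx[-y^4] = -4y^3·y'
  d/dx[-10] = 0
Adding these up, d/dx[F] = 0 becomes
  (3x^2) + (-4y^3)·y' = 0,
so isolating y',
  dy/dx = -(3x^2)/(-4y^3) = 3x^2/(4y^3)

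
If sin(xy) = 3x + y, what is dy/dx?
Take d/dx of both sides. Since y is implicitly a function of x, the chain rule attaches a y' = dy/dx factor whenever we differentiate through y.

Set F(x, y) = (left side) − (right side), so the curve is F = 0. Differentiating each term of F:
  d/dx[-3x] = -3
  d/dx[-y] = -y'
  d/dx[sin(xy)] = (x·y' + y)·cos(xy)

Collecting, the y'-free part is the partial derivative in x and the y' coefficient is the partial derivative in y:
  ∂F/∂x = y·cos(xy) - 3
  ∂F/∂y = x·cos(xy) - 1

so d/dx[F(x, y(x))] = ∂F/∂x + (∂F/∂y)·y' = 0. Rearranging,
  dy/dx = -(∂F/∂x)/(∂F/∂y) = -(y·cos(xy) - 3)/(x·cos(xy) - 1) = (-y·cos(xy) + 3)/(x·cos(xy) - 1)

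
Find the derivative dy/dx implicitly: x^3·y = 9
Apply d/dx to both sides, remembering that y depends on x. Each occurrence of y therefore brings in a y' = dy/dx via the chain rule.

With F(x, y) equal to the left-hand side minus the right, differentiate F term by term:
  d/dx[x^3y] = x^3·y' + 3x^2y
  d/dx[-9] = 0
Adding these up, d/dx[F] = 0 becomes
  (3x^2y) + (x^3)·y' = 0,
so isolating y',
  dy/dx = -(3x^2y)/(x^3) = -3y/x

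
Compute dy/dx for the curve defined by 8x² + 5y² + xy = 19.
Differentiate both sides with respect to x, treating y as y(x). By the chain rule, any term containing y contributes a factor of y' = dy/dx when we differentiate it.

Move every term to one side and write the relation as F(x, y) = 0. Term by term,
  d/dx[8x^2] = 16x
  d/dx[xy] = x·y' + y
  d/dx[5y^2] = 10y·y'
  d/dx[-19] = 0

The pieces without y' make up ∂F/∂x and the coefficient of y' is ∂F/∂y:
  ∂F/∂x = 16x + y,
  ∂F/∂y = x + 10y.

Since d/dx[F] = ∂F/∂x + (∂F/∂y)·y' = 0, solve for y':
  (∂F/∂y)·y' = -∂F/∂x
  dy/dx = -(∂F/∂x)/(∂F/∂y) = -(16x + y)/(x + 10y) = (-16x - y)/(x + 10y)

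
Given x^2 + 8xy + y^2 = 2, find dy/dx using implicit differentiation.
Differentiate the relation implicitly: treat y = y(x) and apply the chain rule, so every y-derivative picks up a y' = dy/dx factor.

With everything moved to the left-hand side, differentiate term by term:
  d/dx[x^2] = 2x
  d/dx[8xy] = 8x·y' + 8y
  d/dx[y^2] = 2y·y'
  d/dx[-2] = 0

Separating the contributions that come from x directly and those that come through y:
  without y':      2x + 8y
  multiplying y':  8x + 2y

so (2x + 8y) + (8x + 2y)·y' = 0, and therefore
  dy/dx = -(2x + 8y)/(8x + 2y) = (-x - 4y)/(4x + y)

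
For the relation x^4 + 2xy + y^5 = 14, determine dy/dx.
Take d/dx of both sides. Since y is implicitly a function of x, the chain rule attaches a y' = dy/dx factor whenever we differentiate through y.

Set F(x, y) = (left side) − (right side), so the curve is F = 0. Differentiating each term of F:
  d/dx[x^4] = 4x^3
  d/dx[2xy] = 2x·y' + 2y
  d/dx[y^5] = 5y^4·y'
  d/dx[-14] = 0

Collecting, the y'-free part is the partial derivative in x and the y' coefficient is the partial derivative in y:
  ∂F/∂x = 4x^3 + 2y
  ∂F/∂y = 2x + 5y^4

so d/dx[F(x, y(x))] = ∂F/∂x + (∂F/∂y)·y' = 0. Rearranging,
  dy/dx = -(∂F/∂x)/(∂F/∂y) = -(4x^3 + 2y)/(2x + 5y^4) = 2(-2x^3 - y)/(2x + 5y^4)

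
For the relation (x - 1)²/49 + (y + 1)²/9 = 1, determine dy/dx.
Differentiate the relation implicitly: treat y = y(x) and apply the chain rule, so every y-derivative picks up a y' = dy/dx factor.

With everything moved to the left-hand side, differentiate term by term:
  d/dx[(x - 1)^2/49] = 2x/49 - 2/49
  d/dx[(y + 1)^2/9] = 2·y'(y + 1)/9
  d/dx[-1] = 0

Separating the contributions that come from x directly and those that come through y:
  without y':      2x/49 - 2/49
  multiplying y':  2y/9 + 2/9

so (2x/49 - 2/49) + (2y/9 + 2/9)·y' = 0, and therefore
  dy/dx = -(2x/49 - 2/49)/(2y/9 + 2/9)
        = -(2(x - 1)/49)/(2(y + 1)/9) = 9(1 - x)/(49(y + 1))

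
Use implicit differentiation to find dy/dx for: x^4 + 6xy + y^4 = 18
Differentiate both sides with respect to x, treating y as y(x). By the chain rule, any term containing y contributes a factor of y' = dy/dx when we differentiate it.

Move every term to one side and write the relation as F(x, y) = 0. Term by term,
  d/dx[x^4] = 4x^3
  d/dx[6xy] = 6x·y' + 6y
  d/dx[y^4] = 4y^3·y'
  d/dx[-18] = 0

The pieces without y' make up ∂F/∂x and the coefficient of y' is ∂F/∂y:
  ∂F/∂x = 4x^3 + 6y,
  ∂F/∂y = 6x + 4y^3.

Since d/dx[F] = ∂F/∂x + (∂F/∂y)·y' = 0, solve for y':
  (∂F/∂y)·y' = -∂F/∂x
  dy/dx = -(∂F/∂x)/(∂F/∂y) = -(4x^3 + 6y)/(6x + 4y^3) = (-2x^3 - 3y)/(3x + 2y^3)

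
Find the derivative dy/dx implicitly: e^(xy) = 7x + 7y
Apply d/dx to both sides, remembering that y depends on x. Each occurrence of y therefore brings in a y' = dy/dx via the chain rule.

With F(x, y) equal to the left-hand side minus the right, differentiate F term by term:
  d/dx[-7x] = -7
  d/dx[-7y] = -7·y'
  d/dx[e^(xy)] = (x·y' + y)·e^(xy)
Adding these up, d/dx[F] = 0 becomes
  (y·e^(xy) - 7) + (x·e^(xy) - 7)·y' = 0,
so isolating y',
  dy/dx = -(y·e^(xy) - 7)/(x·e^(xy) - 7) = (-y·e^(xy) + 7)/(x·e^(xy) - 7)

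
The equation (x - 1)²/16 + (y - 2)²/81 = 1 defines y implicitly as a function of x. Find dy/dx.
Apply d/dx to both sides, remembering that y depends on x. Each occurrence of y therefore brings in a y' = dy/dx via the chain rule.

With F(x, y) equal to the left-hand side minus the right, differentiate F term by term:
  d/dx[(x - 1)^2/16] = x/8 - 1/8
  d/dx[(y - 2)^2/81] = 2·y'(y - 2)/81
  d/dx[-1] = 0
Adding these up, d/dx[F] = 0 becomes
  (x/8 - 1/8) + (2y/81 - 4/81)·y' = 0,
so isolating y',
  dy/dx = -(x/8 - 1/8)/(2y/81 - 4/81)
        = -((x - 1)/8)/(2(y - 2)/81) = 81(1 - x)/(16(y - 2))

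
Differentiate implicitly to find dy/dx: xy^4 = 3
Differentiate the relation implicitly: treat y = y(x) and apply the chain rule, so every y-derivative picks up a y' = dy/dx factor.

With everything moved to the left-hand side, differentiate term by term:
  d/dx[xy^4] = 4xy^3·y' + y^4
  d/dx[-3] = 0

Separating the contributions that come from x directly and those that come through y:
  without y':      y^4
  multiplying y':  4xy^3

so (y^4) + (4xy^3)·y' = 0, and therefore
  dy/dx = -(y^4)/(4xy^3) = -y/(4x)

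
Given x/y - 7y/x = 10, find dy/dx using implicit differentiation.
Take d/dx of both sides. Since y is implicitly a function of x, the chain rule attaches a y' = dy/dx factor whenever we differentiate through y.

Set F(x, y) = (left side) − (right side), so the curve is F = 0. Differentiating each term of F:
  d/dx[x/y] = -x·y'/y^2 + 1/y
  d/dx[-7y/x] = -7·y'/x + 7y/x^2
  d/dx[-10] = 0

Collecting, the y'-free part is the partial derivative in x and the y' coefficient is the partial derivative in y:
  ∂F/∂x = 1/y + 7y/x^2
  ∂F/∂y = -x/y^2 - 7/x

so d/dx[F(x, y(x))] = ∂F/∂x + (∂F/∂y)·y' = 0. Rearranging,
  dy/dx = -(∂F/∂x)/(∂F/∂y) = -(1/y + 7y/x^2)/(-x/y^2 - 7/x)
        = -((x^2 + 7y^2)/(x^2y))/(-(x^2 + 7y^2)/(xy^2)) = y/x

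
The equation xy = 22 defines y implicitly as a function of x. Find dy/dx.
Differentiate the relation implicitly: treat y = y(x) and apply the chain rule, so every y-derivative picks up a y' = dy/dx factor.

With everything moved to the left-hand side, differentiate term by term:
  d/dx[xy] = x·y' + y
  d/dx[-22] = 0

Separating the contributions that come from x directly and those that come through y:
  without y':      y
  multiplying y':  x

so (y) + (x)·y' = 0, and therefore
  dy/dx = -(y)/(x) = -y/x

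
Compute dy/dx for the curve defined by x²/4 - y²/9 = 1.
Differentiate the relation implicitly: treat y = y(x) and apply the chain rule, so every y-derivative picks up a y' = dy/dx factor.

With everything moved to the left-hand side, differentiate term by term:
  d/dx[x^2/4] = x/2
  d/dx[-y^2/9] = -2y·y'/9
  d/dx[-1] = 0

Separating the contributions that come from x directly and those that come through y:
  without y':      x/2
  multiplying y':  -2y/9

so (x/2) + (-2y/9)·y' = 0, and therefore
  dy/dx = -(x/2)/(-2y/9) = 9x/(4y)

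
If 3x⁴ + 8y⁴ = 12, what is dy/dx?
Differentiate the relation implicitly: treat y = y(x) and apply the chain rule, so every y-derivative picks up a y' = dy/dx factor.

With everything moved to the left-hand side, differentiate term by term:
  d/dx[3x^4] = 12x^3
  d/dx[8y^4] = 32y^3·y'
  d/dx[-12] = 0

Separating the contributions that come from x directly and those that come through y:
  without y':      12x^3
  multiplying y':  32y^3

so (12x^3) + (32y^3)·y' = 0, and therefore
  dy/dx = -(12x^3)/(32y^3) = -3x^3/(8y^3)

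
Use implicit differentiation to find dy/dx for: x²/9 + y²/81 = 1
Differentiate the relation implicitly: treat y = y(x) and apply the chain rule, so every y-derivative picks up a y' = dy/dx factor.

With everything moved to the left-hand side, differentiate term by term:
  d/dx[x^2/9] = 2x/9
  d/dx[y^2/81] = 2y·y'/81
  d/dx[-1] = 0

Separating the contributions that come from x directly and those that come through y:
  without y':      2x/9
  multiplying y':  2y/81

so (2x/9) + (2y/81)·y' = 0, and therefore
  dy/dx = -(2x/9)/(2y/81) = -9x/y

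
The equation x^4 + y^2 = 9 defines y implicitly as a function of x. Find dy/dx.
Take d/dx of both sides. Since y is implicitly a function of x, the chain rule attaches a y' = dy/dx factor whenever we differentiate through y.

Set F(x, y) = (left side) − (right side), so the curve is F = 0. Differentiating each term of F:
  d/dx[x^4] = 4x^3
  d/dx[y^2] = 2y·y'
  d/dx[-9] = 0

Collecting, the y'-free part is the partial derivative in x and the y' coefficient is the partial derivative in y:
  ∂F/∂x = 4x^3
  ∂F/∂y = 2y

so d/dx[F(x, y(x))] = ∂F/∂x + (∂F/∂y)·y' = 0. Rearranging,
  dy/dx = -(∂F/∂x)/(∂F/∂y) = -(4x^3)/(2y) = -2x^3/y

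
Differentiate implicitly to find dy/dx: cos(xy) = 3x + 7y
Apply d/dx to both sides, remembering that y depends on x. Each occurrence of y therefore brings in a y' = dy/dx via the chain rule.

With F(x, y) equal to the left-hand side minus the right, differentiate F term by term:
  d/dx[-3x] = -3
  d/dx[-7y] = -7·y'
  d/dx[cos(xy)] = -(x·y' + y)·sin(xy)
Adding these up, d/dx[F] = 0 becomes
  (-y·sin(xy) - 3) + (-x·sin(xy) - 7)·y' = 0,
so isolating y',
  dy/dx = -(-y·sin(xy) - 3)/(-x·sin(xy) - 7) = -(y·sin(xy) + 3)/(x·sin(xy) + 7)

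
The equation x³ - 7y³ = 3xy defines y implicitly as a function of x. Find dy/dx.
Differentiate both sides with respect to x, treating y as y(x). By the chain rule, any term containing y contributes a factor of y' = dy/dx when we differentiate it.

Move every term to one side and write the relation as F(x, y) = 0. Term by term,
  d/dx[x^3] = 3x^2
  d/dx[-3xy] = -3x·y' - 3y
  d/dx[-7y^3] = -21y^2·y'

The pieces without y' make up ∂F/∂x and the coefficient of y' is ∂F/∂y:
  ∂F/∂x = 3x^2 - 3y,
  ∂F/∂y = -3x - 21y^2.

Since d/dx[F] = ∂F/∂x + (∂F/∂y)·y' = 0, solve for y':
  (∂F/∂y)·y' = -∂F/∂x
  dy/dx = -(∂F/∂x)/(∂F/∂y) = -(3x^2 - 3y)/(-3x - 21y^2) = (x^2 - y)/(x + 7y^2)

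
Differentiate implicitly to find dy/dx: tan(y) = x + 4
Differentiate both sides with respect to x, treating y as y(x). By the chain rule, any term containing y contributes a factor of y' = dy/dx when we differentiate it.

Move every term to one side and write the relation as F(x, y) = 0. Term by term,
  d/dx[-x] = -1
  d/dx[tan(y)] = y'(tan(y)^2 + 1)
  d/dx[-4] = 0

The pieces without y' make up ∂F/∂x and the coefficient of y' is ∂F/∂y:
  ∂F/∂x = -1,
  ∂F/∂y = tan(y)^2 + 1.

Since d/dx[F] = ∂F/∂x + (∂F/∂y)·y' = 0, solve for y':
  (∂F/∂y)·y' = -∂F/∂x
  dy/dx = -(∂F/∂x)/(∂F/∂y) = -(-1)/(tan(y)^2 + 1) = cos(y)^2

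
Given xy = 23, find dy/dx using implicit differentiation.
Take d/dx of both sides. Since y is implicitly a function of x, the chain rule attaches a y' = dy/dx factor whenever we differentiate through y.

Set F(x, y) = (left side) − (right side), so the curve is F = 0. Differentiating each term of F:
  d/dx[xy] = x·y' + y
  d/dx[-23] = 0

Collecting, the y'-free part is the partial derivative in x and the y' coefficient is the partial derivative in y:
  ∂F/∂x = y
  ∂F/∂y = x

so d/dx[F(x, y(x))] = ∂F/∂x + (∂F/∂y)·y' = 0. Rearranging,
  dy/dx = -(∂F/∂x)/(∂F/∂y) = -(y)/(x) = -y/x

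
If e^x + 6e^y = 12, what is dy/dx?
Differentiate the relation implicitly: treat y = y(x) and apply the chain rule, so every y-derivative picks up a y' = dy/dx factor.

With everything moved to the left-hand side, differentiate term by term:
  d/dx[e^(x)] = e^(x)
  d/dx[6e^(y)] = 6·y'·e^(y)
  d/dx[-12] = 0

Separating the contributions that come from x directly and those that come through y:
  without y':      e^(x)
  multiplying y':  6e^(y)

so (e^(x)) + (6e^(y))·y' = 0, and therefore
  dy/dx = -(e^(x))/(6e^(y)) = -e^(x - y)/6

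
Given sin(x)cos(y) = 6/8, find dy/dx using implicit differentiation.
Differentiate both sides with respect to x, treating y as y(x). By the chain rule, any term containing y contributes a factor of y' = dy/dx when we differentiate it.

Move every term to one side and write the relation as F(x, y) = 0. Term by term,
  d/dx[sin(x)·cos(y)] = -y'·sin(x)·sin(y) + cos(x)·cos(y)
  d/dx[-3/4] = 0

The pieces without y' make up ∂F/∂x and the coefficient of y' is ∂F/∂y:
  ∂F/∂x = cos(x)·cos(y),
  ∂F/∂y = -sin(x)·sin(y).

Since d/dx[F] = ∂F/∂x + (∂F/∂y)·y' = 0, solve for y':
  (∂F/∂y)·y' = -∂F/∂x
  dy/dx = -(∂F/∂x)/(∂F/∂y) = -(cos(x)·cos(y))/(-sin(x)·sin(y)) = 1/(tan(x)·tan(y))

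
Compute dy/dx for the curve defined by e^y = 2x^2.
Apply d/dx to both sides, remembering that y depends on x. Each occurrence of y therefore brings in a y' = dy/dx via the chain rule.

With F(x, y) equal to the left-hand side minus the right, differentiate F term by term:
  d/dx[-2x^2] = -4x
  d/dx[e^(y)] = y'·e^(y)
Adding these up, d/dx[F] = 0 becomes
  (-4x) + (e^(y))·y' = 0,
so isolating y',
  dy/dx = -(-4x)/(e^(y)) = 4x·e^(-y)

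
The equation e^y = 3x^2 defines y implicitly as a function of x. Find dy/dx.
Take d/dx of both sides. Since y is implicitly a function of x, the chain rule attaches a y' = dy/dx factor whenever we differentiate through y.

Set F(x, y) = (left side) − (right side), so the curve is F = 0. Differentiating each term of F:
  d/dx[-3x^2] = -6x
  d/dx[e^(y)] = y'·e^(y)

Collecting, the y'-free part is the partial derivative in x and the y' coefficient is the partial derivative in y:
  ∂F/∂x = -6x
  ∂F/∂y = e^(y)

so d/dx[F(x, y(x))] = ∂F/∂x + (∂F/∂y)·y' = 0. Rearranging,
  dy/dx = -(∂F/∂x)/(∂F/∂y) = -(-6x)/(e^(y)) = 6x·e^(-y)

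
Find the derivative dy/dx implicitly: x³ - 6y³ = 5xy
Differentiate the relation implicitly: treat y = y(x) and apply the chain rule, so every y-derivative picks up a y' = dy/dx factor.

With everything moved to the left-hand side, differentiate term by term:
  d/dx[x^3] = 3x^2
  d/dx[-5xy] = -5x·y' - 5y
  d/dx[-6y^3] = -18y^2·y'

Separating the contributions that come from x directly and those that come through y:
  without y':      3x^2 - 5y
  multiplying y':  -5x - 18y^2

so (3x^2 - 5y) + (-5x - 18y^2)·y' = 0, and therefore
  dy/dx = -(3x^2 - 5y)/(-5x - 18y^2) = (3x^2 - 5y)/(5x + 18y^2)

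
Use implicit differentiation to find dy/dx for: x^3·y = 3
Differentiate the relation implicitly: treat y = y(x) and apply the chain rule, so every y-derivative picks up a y' = dy/dx factor.

With everything moved to the left-hand side, differentiate term by term:
  d/dx[x^3y] = x^3·y' + 3x^2y
  d/dx[-3] = 0

Separating the contributions that come from x directly and those that come through y:
  without y':      3x^2y
  multiplying y':  x^3

so (3x^2y) + (x^3)·y' = 0, and therefore
  dy/dx = -(3x^2y)/(x^3) = -3y/x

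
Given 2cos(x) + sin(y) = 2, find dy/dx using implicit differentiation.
Apply d/dx to both sides, remembering that y depends on x. Each occurrence of y therefore brings in a y' = dy/dx via the chain rule.

With F(x, y) equal to the left-hand side minus the right, differentiate F term by term:
  d/dx[sin(y)] = y'·cos(y)
  d/dx[2cos(x)] = -2sin(x)
  d/dx[-2] = 0
Adding these up, d/dx[F] = 0 becomes
  (-2sin(x)) + (cos(y))·y' = 0,
so isolating y',
  dy/dx = -(-2sin(x))/(cos(y)) = 2sin(x)/cos(y)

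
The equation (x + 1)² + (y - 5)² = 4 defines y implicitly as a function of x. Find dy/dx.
Differentiate the relation implicitly: treat y = y(x) and apply the chain rule, so every y-derivative picks up a y' = dy/dx factor.

With everything moved to the left-hand side, differentiate term by term:
  d/dx[(x + 1)^2] = 2x + 2
  d/dx[(y - 5)^2] = 2·y'(y - 5)
  d/dx[-4] = 0

Separating the contributions that come from x directly and those that come through y:
  without y':      2x + 2
  multiplying y':  2y - 10

so (2x + 2) + (2y - 10)·y' = 0, and therefore
  dy/dx = -(2x + 2)/(2y - 10) = (-x - 1)/(y - 5)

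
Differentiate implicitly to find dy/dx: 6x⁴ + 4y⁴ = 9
Take d/dx of both sides. Since y is implicitly a function of x, the chain rule attaches a y' = dy/dx factor whenever we differentiate through y.

Set F(x, y) = (left side) − (right side), so the curve is F = 0. Differentiating each term of F:
  d/dx[6x^4] = 24x^3
  d/dx[4y^4] = 16y^3·y'
  d/dx[-9] = 0

Collecting, the y'-free part is the partial derivative in x and the y' coefficient is the partial derivative in y:
  ∂F/∂x = 24x^3
  ∂F/∂y = 16y^3

so d/dx[F(x, y(x))] = ∂F/∂x + (∂F/∂y)·y' = 0. Rearranging,
  dy/dx = -(∂F/∂x)/(∂F/∂y) = -(24x^3)/(16y^3) = -3x^3/(2y^3)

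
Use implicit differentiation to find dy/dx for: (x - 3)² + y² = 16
Take d/dx of both sides. Since y is implicitly a function of x, the chain rule attaches a y' = dy/dx factor whenever we differentiate through y.

Set F(x, y) = (left side) − (right side), so the curve is F = 0. Differentiating each term of F:
  d/dx[y^2] = 2y·y'
  d/dx[(x - 3)^2] = 2x - 6
  d/dx[-16] = 0

Collecting, the y'-free part is the partial derivative in x and the y' coefficient is the partial derivative in y:
  ∂F/∂x = 2x - 6
  ∂F/∂y = 2y

so d/dx[F(x, y(x))] = ∂F/∂x + (∂F/∂y)·y' = 0. Rearranging,
  dy/dx = -(∂F/∂x)/(∂F/∂y) = -(2x - 6)/(2y) = (3 - x)/y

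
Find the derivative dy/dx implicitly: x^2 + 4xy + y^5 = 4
Apply d/dx to both sides, remembering that y depends on x. Each occurrence of y therefore brings in a y' = dy/dx via the chain rule.

With F(x, y) equal to the left-hand side minus the right, differentiate F term by term:
  d/dx[x^2] = 2x
  d/dx[4xy] = 4x·y' + 4y
  d/dx[y^5] = 5y^4·y'
  d/dx[-4] = 0
Adding these up, d/dx[F] = 0 becomes
  (2x + 4y) + (4x + 5y^4)·y' = 0,
so isolating y',
  dy/dx = -(2x + 4y)/(4x + 5y^4) = 2(-x - 2y)/(4x + 5y^4)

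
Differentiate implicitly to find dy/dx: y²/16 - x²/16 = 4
Apply d/dx to both sides, remembering that y depends on x. Each occurrence of y therefore brings in a y' = dy/dx via the chain rule.

With F(x, y) equal to the left-hand side minus the right, differentiate F term by term:
  d/dx[-x^2/16] = -x/8
  d/dx[y^2/16] = y·y'/8
  d/dx[-4] = 0
Adding these up, d/dx[F] = 0 becomes
  (-x/8) + (y/8)·y' = 0,
so isolating y',
  dy/dx = -(-x/8)/(y/8) = x/y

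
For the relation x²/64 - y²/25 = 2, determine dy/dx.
Take d/dx of both sides. Since y is implicitly a function of x, the chain rule attaches a y' = dy/dx factor whenever we differentiate through y.

Set F(x, y) = (left side) − (right side), so the curve is F = 0. Differentiating each term of F:
  d/dx[x^2/64] = x/32
  d/dx[-y^2/25] = -2y·y'/25
  d/dx[-2] = 0

Collecting, the y'-free part is the partial derivative in x and the y' coefficient is the partial derivative in y:
  ∂F/∂x = x/32
  ∂F/∂y = -2y/25

so d/dx[F(x, y(x))] = ∂F/∂x + (∂F/∂y)·y' = 0. Rearranging,
  dy/dx = -(∂F/∂x)/(∂F/∂y) = -(x/32)/(-2y/25) = 25x/(64y)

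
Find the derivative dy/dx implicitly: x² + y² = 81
Differentiate both sides with respect to x, treating y as y(x). By the chain rule, any term containing y contributes a factor of y' = dy/dx when we differentiate it.

Move every term to one side and write the relation as F(x, y) = 0. Term by term,
  d/dx[x^2] = 2x
  d/dx[y^2] = 2y·y'
  d/dx[-81] = 0

The pieces without y' make up ∂F/∂x and the coefficient of y' is ∂F/∂y:
  ∂F/∂x = 2x,
  ∂F/∂y = 2y.

Since d/dx[F] = ∂F/∂x + (∂F/∂y)·y' = 0, solve for y':
  (∂F/∂y)·y' = -∂F/∂x
  dy/dx = -(∂F/∂x)/(∂F/∂y) = -(2x)/(2y) = -x/y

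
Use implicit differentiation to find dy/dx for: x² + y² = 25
Apply d/dx to both sides, remembering that y depends on x. Each occurrence of y therefore brings in a y' = dy/dx via the chain rule.

With F(x, y) equal to the left-hand side minus the right, differentiate F term by term:
  d/dx[x^2] = 2x
  d/dx[y^2] = 2y·y'
  d/dx[-25] = 0
Adding these up, d/dx[F] = 0 becomes
  (2x) + (2y)·y' = 0,
so isolating y',
  dy/dx = -(2x)/(2y) = -x/y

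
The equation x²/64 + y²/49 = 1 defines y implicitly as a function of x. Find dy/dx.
Differentiate both sides with respect to x, treating y as y(x). By the chain rule, any term containing y contributes a factor of y' = dy/dx when we differentiate it.

Move every term to one side and write the relation as F(x, y) = 0. Term by term,
  d/dx[x^2/64] = x/32
  d/dx[y^2/49] = 2y·y'/49
  d/dx[-1] = 0

The pieces without y' make up ∂F/∂x and the coefficient of y' is ∂F/∂y:
  ∂F/∂x = x/32,
  ∂F/∂y = 2y/49.

Since d/dx[F] = ∂F/∂x + (∂F/∂y)·y' = 0, solve for y':
  (∂F/∂y)·y' = -∂F/∂x
  dy/dx = -(∂F/∂x)/(∂F/∂y) = -(x/32)/(2y/49) = -49x/(64y)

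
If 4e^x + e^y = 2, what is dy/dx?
Differentiate the relation implicitly: treat y = y(x) and apply the chain rule, so every y-derivative picks up a y' = dy/dx factor.

With everything moved to the left-hand side, differentiate term by term:
  d/dx[4e^(x)] = 4e^(x)
  d/dx[e^(y)] = y'·e^(y)
  d/dx[-2] = 0

Separating the contributions that come from x directly and those that come through y:
  without y':      4e^(x)
  multiplying y':  e^(y)

so (4e^(x)) + (e^(y))·y' = 0, and therefore
  dy/dx = -(4e^(x))/(e^(y)) = -4e^(x - y)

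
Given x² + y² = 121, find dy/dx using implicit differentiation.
Differentiate both sides with respect to x, treating y as y(x). By the chain rule, any term containing y contributes a factor of y' = dy/dx when we differentiate it.

Move every term to one side and write the relation as F(x, y) = 0. Term by term,
  d/dx[x^2] = 2x
  d/dx[y^2] = 2y·y'
  d/dx[-121] = 0

The pieces without y' make up ∂F/∂x and the coefficient of y' is ∂F/∂y:
  ∂F/∂x = 2x,
  ∂F/∂y = 2y.

Since d/dx[F] = ∂F/∂x + (∂F/∂y)·y' = 0, solve for y':
  (∂F/∂y)·y' = -∂F/∂x
  dy/dx = -(∂F/∂x)/(∂F/∂y) = -(2x)/(2y) = -x/y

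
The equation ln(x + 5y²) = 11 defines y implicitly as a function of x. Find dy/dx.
Apply d/dx to both sides, remembering that y depends on x. Each occurrence of y therefore brings in a y' = dy/dx via the chain rule.

With F(x, y) equal to the left-hand side minus the right, differentiate F term by term:
  d/dx[ln(x + 5y^2)] = (10y·y' + 1)/(x + 5y^2)
  d/dx[-11] = 0
Adding these up, d/dx[F] = 0 becomes
  (1/(x + 5y^2)) + (10y/(x + 5y^2))·y' = 0,
so isolating y',
  dy/dx = -(1/(x + 5y^2))/(10y/(x + 5y^2)) = -1/(10y)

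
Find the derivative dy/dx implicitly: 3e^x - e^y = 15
Differentiate both sides with respect to x, treating y as y(x). By the chain rule, any term containing y contributes a factor of y' = dy/dx when we differentiate it.

Move every term to one side and write the relation as F(x, y) = 0. Term by term,
  d/dx[3e^(x)] = 3e^(x)
  d/dx[-e^(y)] = -y'·e^(y)
  d/dx[-15] = 0

The pieces without y' make up ∂F/∂x and the coefficient of y' is ∂F/∂y:
  ∂F/∂x = 3e^(x),
  ∂F/∂y = -e^(y).

Since d/dx[F] = ∂F/∂x + (∂F/∂y)·y' = 0, solve for y':
  (∂F/∂y)·y' = -∂F/∂x
  dy/dx = -(∂F/∂x)/(∂F/∂y) = -(3e^(x))/(-e^(y)) = 3e^(x - y)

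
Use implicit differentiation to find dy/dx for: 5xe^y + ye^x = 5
Differentiate both sides with respect to x, treating y as y(x). By the chain rule, any term containing y contributes a factor of y' = dy/dx when we differentiate it.

Move every term to one side and write the relation as F(x, y) = 0. Term by term,
  d/dx[5x·e^(y)] = 5x·y'·e^(y) + 5e^(y)
  d/dx[y·e^(x)] = y·e^(x) + y'·e^(x)
  d/dx[-5] = 0

The pieces without y' make up ∂F/∂x and the coefficient of y' is ∂F/∂y:
  ∂F/∂x = y·e^(x) + 5e^(y),
  ∂F/∂y = 5x·e^(y) + e^(x).

Since d/dx[F] = ∂F/∂x + (∂F/∂y)·y' = 0, solve for y':
  (∂F/∂y)·y' = -∂F/∂x
  dy/dx = -(∂F/∂x)/(∂F/∂y) = -(y·e^(x) + 5e^(y))/(5x·e^(y) + e^(x)) = (-y·e^(x) - 5e^(y))/(5x·e^(y) + e^(x))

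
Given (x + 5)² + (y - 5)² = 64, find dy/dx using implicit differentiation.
Apply d/dx to both sides, remembering that y depends on x. Each occurrence of y therefore brings in a y' = dy/dx via the chain rule.

With F(x, y) equal to the left-hand side minus the right, differentiate F term by term:
  d/dx[(x + 5)^2] = 2x + 10
  d/dx[(y - 5)^2] = 2·y'(y - 5)
  d/dx[-64] = 0
Adding these up, d/dx[F] = 0 becomes
  (2x + 10) + (2y - 10)·y' = 0,
so isolating y',
  dy/dx = -(2x + 10)/(2y - 10) = (-x - 5)/(y - 5)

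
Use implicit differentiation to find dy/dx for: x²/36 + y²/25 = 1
Differentiate the relation implicitly: treat y = y(x) and apply the chain rule, so every y-derivative picks up a y' = dy/dx factor.

With everything moved to the left-hand side, differentiate term by term:
  d/dx[x^2/36] = x/18
  d/dx[y^2/25] = 2y·y'/25
  d/dx[-1] = 0

Separating the contributions that come from x directly and those that come through y:
  without y':      x/18
  multiplying y':  2y/25

so (x/18) + (2y/25)·y' = 0, and therefore
  dy/dx = -(x/18)/(2y/25) = -25x/(36y)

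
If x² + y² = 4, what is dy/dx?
Take d/dx of both sides. Since y is implicitly a function of x, the chain rule attaches a y' = dy/dx factor whenever we differentiate through y.

Set F(x, y) = (left side) − (right side), so the curve is F = 0. Differentiating each term of F:
  d/dx[x^2] = 2x
  d/dx[y^2] = 2y·y'
  d/dx[-4] = 0

Collecting, the y'-free part is the partial derivative in x and the y' coefficient is the partial derivative in y:
  ∂F/∂x = 2x
  ∂F/∂y = 2y

so d/dx[F(x, y(x))] = ∂F/∂x + (∂F/∂y)·y' = 0. Rearranging,
  dy/dx = -(∂F/∂x)/(∂F/∂y) = -(2x)/(2y) = -x/y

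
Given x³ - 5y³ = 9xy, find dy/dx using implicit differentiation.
Differentiate both sides with respect to x, treating y as y(x). By the chain rule, any term containing y contributes a factor of y' = dy/dx when we differentiate it.

Move every term to one side and write the relation as F(x, y) = 0. Term by term,
  d/dx[x^3] = 3x^2
  d/dx[-9xy] = -9x·y' - 9y
  d/dx[-5y^3] = -15y^2·y'

The pieces without y' make up ∂F/∂x and the coefficient of y' is ∂F/∂y:
  ∂F/∂x = 3x^2 - 9y,
  ∂F/∂y = -9x - 15y^2.

Since d/dx[F] = ∂F/∂x + (∂F/∂y)·y' = 0, solve for y':
  (∂F/∂y)·y' = -∂F/∂x
  dy/dx = -(∂F/∂x)/(∂F/∂y) = -(3x^2 - 9y)/(-9x - 15y^2) = (x^2 - 3y)/(3x + 5y^2)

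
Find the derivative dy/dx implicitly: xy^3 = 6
Differentiate the relation implicitly: treat y = y(x) and apply the chain rule, so every y-derivative picks up a y' = dy/dx factor.

With everything moved to the left-hand side, differentiate term by term:
  d/dx[xy^3] = 3xy^2·y' + y^3
  d/dx[-6] = 0

Separating the contributions that come from x directly and those that come through y:
  without y':      y^3
  multiplying y':  3xy^2

so (y^3) + (3xy^2)·y' = 0, and therefore
  dy/dx = -(y^3)/(3xy^2) = -y/(3x)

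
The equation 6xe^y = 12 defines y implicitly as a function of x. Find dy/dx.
Apply d/dx to both sides, remembering that y depends on x. Each occurrence of y therefore brings in a y' = dy/dx via the chain rule.

With F(x, y) equal to the left-hand side minus the right, differentiate F term by term:
  d/dx[6x·e^(y)] = 6x·y'·e^(y) + 6e^(y)
  d/dx[-12] = 0
Adding these up, d/dx[F] = 0 becomes
  (6e^(y)) + (6x·e^(y))·y' = 0,
so isolating y',
  dy/dx = -(6e^(y))/(6x·e^(y)) = -1/x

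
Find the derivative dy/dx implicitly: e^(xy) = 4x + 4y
Apply d/dx to both sides, remembering that y depends on x. Each occurrence of y therefore brings in a y' = dy/dx via the chain rule.

With F(x, y) equal to the left-hand side minus the right, differentiate F term by term:
  d/dx[-4x] = -4
  d/dx[-4y] = -4·y'
  d/dx[e^(xy)] = (x·y' + y)·e^(xy)
Adding these up, d/dx[F] = 0 becomes
  (y·e^(xy) - 4) + (x·e^(xy) - 4)·y' = 0,
so isolating y',
  dy/dx = -(y·e^(xy) - 4)/(x·e^(xy) - 4) = (-y·e^(xy) + 4)/(x·e^(xy) - 4)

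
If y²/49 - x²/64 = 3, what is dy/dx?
Apply d/dx to both sides, remembering that y depends on x. Each occurrence of y therefore brings in a y' = dy/dx via the chain rule.

With F(x, y) equal to the left-hand side minus the right, differentiate F term by term:
  d/dx[-x^2/64] = -x/32
  d/dx[y^2/49] = 2y·y'/49
  d/dx[-3] = 0
Adding these up, d/dx[F] = 0 becomes
  (-x/32) + (2y/49)·y' = 0,
so isolating y',
  dy/dx = -(-x/32)/(2y/49) = 49x/(64y)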